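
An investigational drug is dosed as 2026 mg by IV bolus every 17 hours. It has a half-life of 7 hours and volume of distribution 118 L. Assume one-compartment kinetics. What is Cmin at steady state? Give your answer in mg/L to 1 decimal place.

3.9 mg/L

Over one 17-h interval, 17/7 ≈ 2.4286 half-lives elapse, leaving f ≈ 0.1857 of each dose.
At steady state, accumulation factor R = 1/(1 − e^(−kτ)) ≈ 1.2280.
Each bolus raises the concentration by D/Vd = 2026/118 ≈ 17.169 mg/L.
Steady-state peak Cmax,ss = C₀·R ≈ 17.169 × 1.2280 ≈ 21.084 mg/L.
Steady-state trough Cmin,ss = Cmax,ss·f ≈ 21.084 × 0.1857 ≈ 3.915 mg/L.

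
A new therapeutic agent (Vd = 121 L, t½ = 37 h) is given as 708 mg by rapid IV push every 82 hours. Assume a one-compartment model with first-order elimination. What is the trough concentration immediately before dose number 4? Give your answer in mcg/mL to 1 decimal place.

f = (1/2)^(τ/t½) = (1/2)^(82/37) ≈ 0.2152.
C₀ = D/Vd = 708/121 ≈ 5.851 mcg/mL.
Before the 4th dose, 3 doses have been given. Superposition: Cmin = C₀·(f + f² + … + f^3).
≈ 5.851 × (0.2152 + 0.0463 + 0.0100) ≈ 5.851 × 0.2715 ≈ 1.589 mcg/mL.

1.6 mcg/mL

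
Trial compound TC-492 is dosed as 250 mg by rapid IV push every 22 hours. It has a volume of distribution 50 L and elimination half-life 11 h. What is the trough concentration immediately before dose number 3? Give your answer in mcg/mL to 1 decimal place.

f = (1/2)^(τ/t½) = (1/2)^(22/11) ≈ 0.2500.
C₀ = D/Vd = 250/50 ≈ 5.000 mcg/mL.
Before the 3rd dose, 2 doses have been given. Superposition: Cmin = C₀·(f + f²).
≈ 5.000 × (0.2500 + 0.0625) ≈ 5.000 × 0.3125 ≈ 1.562 mcg/mL.

1.6 mcg/mL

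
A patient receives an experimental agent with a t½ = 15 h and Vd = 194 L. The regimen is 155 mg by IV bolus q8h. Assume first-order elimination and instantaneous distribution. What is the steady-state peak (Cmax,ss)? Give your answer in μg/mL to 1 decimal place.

2.6 μg/mL

τ/t½ = 8/15 ≈ 0.53333, so fraction remaining f = (1/2)^(8/15) ≈ 0.6910.
At steady state, accumulation factor R = 1/(1 − e^(−kτ)) ≈ 3.2362.
Single-dose peak C₀ = D/Vd = 155/194 ≈ 0.799 μg/mL.
Cmax,ss = C₀/(1 − f) ≈ 0.799/0.3090 ≈ 2.586 μg/mL.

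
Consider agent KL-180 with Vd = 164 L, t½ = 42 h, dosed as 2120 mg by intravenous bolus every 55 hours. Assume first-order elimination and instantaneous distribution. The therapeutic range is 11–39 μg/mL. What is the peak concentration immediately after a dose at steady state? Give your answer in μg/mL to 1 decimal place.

21.7 μg/mL

τ/t½ = 55/42 ≈ 1.3095, so fraction remaining f = (1/2)^(55/42) ≈ 0.4035.
Accumulation ratio R = 1/(1 − f) ≈ 1/0.5965 ≈ 1.6764.
Single-dose peak C₀ = D/Vd = 2120/164 ≈ 12.927 μg/mL.
Steady-state peak Cmax,ss = C₀·R ≈ 12.927 × 1.6764 ≈ 21.671 μg/mL.
Peak 21.7 μg/mL vs MTC 39 μg/mL: below toxic threshold.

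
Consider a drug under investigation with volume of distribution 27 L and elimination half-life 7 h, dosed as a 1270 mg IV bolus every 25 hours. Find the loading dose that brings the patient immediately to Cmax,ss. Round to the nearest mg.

f = (1/2)^(25/7) ≈ 0.084119; accumulation ratio R = 1/(1−f) ≈ 1.09184.
Loading dose to hit Cmax,ss on first dose: D_load = D_maint·R ≈ 1270 × 1.09184 ≈ 1386.64 mg.

1387 mg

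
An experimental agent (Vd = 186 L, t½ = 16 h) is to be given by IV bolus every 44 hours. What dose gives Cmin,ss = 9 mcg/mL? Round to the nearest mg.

τ/t½ = 44/16 ≈ 2.75, so f = (1/2)^(44/16) ≈ 0.148651.
Cmin,ss = (D/Vd)·f/(1−f), so D = Cmin,ss·Vd·(1−f)/f.
D = 9 × 186 × (1−f)/f ≈ 9 × 186 × 5.72717 ≈ 9587.28 mg.

9587 mg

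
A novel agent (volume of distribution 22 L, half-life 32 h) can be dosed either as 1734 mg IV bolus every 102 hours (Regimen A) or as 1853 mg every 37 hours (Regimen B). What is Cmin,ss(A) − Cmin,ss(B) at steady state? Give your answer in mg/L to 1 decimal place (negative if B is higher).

Regimen A: f = (1/2)^(102/32) ≈ 0.1098; Cmin,ss = (1734/22)·f/(1−f) ≈ 9.722 mg/L.
Regimen B: f = (1/2)^(37/32) ≈ 0.4487; Cmin,ss = (1853/22)·f/(1−f) ≈ 68.552 mg/L.
Difference ≈ 9.722 − 68.552 ≈ -58.830 mg/L.

-58.8 mg/L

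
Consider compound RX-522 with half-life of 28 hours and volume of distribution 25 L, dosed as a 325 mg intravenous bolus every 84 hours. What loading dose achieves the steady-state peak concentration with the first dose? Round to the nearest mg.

371 mg

f = (1/2)^(84/28) ≈ 0.125000; accumulation ratio R = 1/(1−f) ≈ 1.14286.
Loading dose to hit Cmax,ss on first dose: D_load = D_maint·R ≈ 325 × 1.14286 ≈ 371.43 mg.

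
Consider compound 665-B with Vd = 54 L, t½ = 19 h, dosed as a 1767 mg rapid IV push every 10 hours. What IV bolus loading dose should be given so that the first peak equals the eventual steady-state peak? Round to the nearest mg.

5781 mg

f = (1/2)^(10/19) ≈ 0.694326; accumulation ratio R = 1/(1−f) ≈ 3.27146.
Loading dose to hit Cmax,ss on first dose: D_load = D_maint·R ≈ 1767 × 3.27146 ≈ 5780.67 mg.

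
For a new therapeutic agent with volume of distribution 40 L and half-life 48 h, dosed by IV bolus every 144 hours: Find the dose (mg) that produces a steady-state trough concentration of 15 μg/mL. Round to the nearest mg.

4200 mg

τ/t½ = 144/48 ≈ 3, so f = (1/2)^(144/48) ≈ 0.125000.
Cmin,ss = (D/Vd)·f/(1−f), so D = Cmin,ss·Vd·(1−f)/f.
D = 15 × 40 × (1−f)/f ≈ 15 × 40 × 7.00000 ≈ 4200.00 mg.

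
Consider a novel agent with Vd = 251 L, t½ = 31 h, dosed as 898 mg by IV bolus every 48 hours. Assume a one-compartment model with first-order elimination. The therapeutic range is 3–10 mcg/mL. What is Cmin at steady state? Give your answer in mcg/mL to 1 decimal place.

1.9 mcg/mL

k = ln2/t½ = ln2/31 ≈ 0.022360 h⁻¹; fraction remaining f = e^(−kτ) = e^(−0.022360×48) ≈ 0.3419.
Each bolus raises the concentration by D/Vd = 898/251 ≈ 3.578 mcg/mL.
Steady-state trough Cmin,ss = C₀·f/(1−f) ≈ 3.578 × 0.3419/0.6581 ≈ 1.859 mcg/mL.
Trough 1.9 mcg/mL vs MEC 3 mcg/mL: subtherapeutic.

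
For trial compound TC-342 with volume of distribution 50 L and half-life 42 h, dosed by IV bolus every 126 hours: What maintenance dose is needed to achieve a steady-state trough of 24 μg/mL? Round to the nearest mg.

8400 mg

τ/t½ = 126/42 ≈ 3, so f = (1/2)^(126/42) ≈ 0.125000.
Cmin,ss = (D/Vd)·f/(1−f), so D = Cmin,ss·Vd·(1−f)/f.
D = 24 × 50 × (1−f)/f ≈ 24 × 50 × 7.00000 ≈ 8400.00 mg.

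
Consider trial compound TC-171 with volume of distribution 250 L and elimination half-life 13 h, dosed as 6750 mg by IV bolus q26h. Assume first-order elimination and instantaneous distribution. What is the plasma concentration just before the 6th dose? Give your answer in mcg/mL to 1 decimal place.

f = (1/2)^(τ/t½) = (1/2)^(26/13) ≈ 0.2500.
C₀ = D/Vd = 6750/250 ≈ 27.000 mcg/mL.
Before the 6th dose, 5 doses have been given. Superposition: Cmin = C₀·(f + f² + … + f^5).
≈ 27.000 × (0.2500 + 0.0625 + 0.0156 + 0.0039 + 0.0010) ≈ 27.000 × 0.3330 ≈ 8.991 mcg/mL.

9.0 mcg/mL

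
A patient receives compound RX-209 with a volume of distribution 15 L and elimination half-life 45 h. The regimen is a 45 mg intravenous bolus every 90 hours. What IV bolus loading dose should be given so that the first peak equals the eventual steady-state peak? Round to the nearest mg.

f = (1/2)^(90/45) ≈ 0.250000; accumulation ratio R = 1/(1−f) ≈ 1.33333.
Loading dose to hit Cmax,ss on first dose: D_load = D_maint·R ≈ 45 × 1.33333 ≈ 60.00 mg.

60 mg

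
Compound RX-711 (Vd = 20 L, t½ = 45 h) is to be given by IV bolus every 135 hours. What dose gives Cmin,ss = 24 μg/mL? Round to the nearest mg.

3360 mg

τ/t½ = 135/45 ≈ 3, so f = (1/2)^(135/45) ≈ 0.125000.
Cmin,ss = (D/Vd)·f/(1−f), so D = Cmin,ss·Vd·(1−f)/f.
D = 24 × 20 × (1−f)/f ≈ 24 × 20 × 7.00000 ≈ 3360.00 mg.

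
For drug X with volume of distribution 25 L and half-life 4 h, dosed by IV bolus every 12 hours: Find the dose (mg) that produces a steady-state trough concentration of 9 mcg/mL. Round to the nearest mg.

τ/t½ = 12/4 ≈ 3, so f = (1/2)^(12/4) ≈ 0.125000.
Cmin,ss = (D/Vd)·f/(1−f), so D = Cmin,ss·Vd·(1−f)/f.
D = 9 × 25 × (1−f)/f ≈ 9 × 25 × 7.00000 ≈ 1575.00 mg.

1575 mg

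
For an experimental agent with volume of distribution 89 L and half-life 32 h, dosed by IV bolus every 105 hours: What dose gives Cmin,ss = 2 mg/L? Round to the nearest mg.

τ/t½ = 105/32 ≈ 3.2812, so f = (1/2)^(105/32) ≈ 0.102860.
Cmin,ss = (D/Vd)·f/(1−f), so D = Cmin,ss·Vd·(1−f)/f.
D = 2 × 89 × (1−f)/f ≈ 2 × 89 × 8.72195 ≈ 1552.51 mg.

1553 mg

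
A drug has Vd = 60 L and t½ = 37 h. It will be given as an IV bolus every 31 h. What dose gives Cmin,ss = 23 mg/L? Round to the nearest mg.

1087 mg

τ/t½ = 31/37 ≈ 0.83784, so f = (1/2)^(31/37) ≈ 0.559481.
Cmin,ss = (D/Vd)·f/(1−f), so D = Cmin,ss·Vd·(1−f)/f.
D = 23 × 60 × (1−f)/f ≈ 23 × 60 × 0.78737 ≈ 1086.57 mg.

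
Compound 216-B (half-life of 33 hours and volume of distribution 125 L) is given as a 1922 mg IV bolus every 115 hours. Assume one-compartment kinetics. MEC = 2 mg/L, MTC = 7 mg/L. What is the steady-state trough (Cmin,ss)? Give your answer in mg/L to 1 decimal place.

1.5 mg/L

k = ln2/t½ = ln2/33 ≈ 0.021004 h⁻¹; fraction remaining f = e^(−kτ) = e^(−0.021004×115) ≈ 0.0893.
At steady state, accumulation factor R = 1/(1 − e^(−kτ)) ≈ 1.0981.
Each bolus raises the concentration by D/Vd = 1922/125 ≈ 15.376 mg/L.
Cmax,ss = C₀/(1 − f) ≈ 15.376/0.9107 ≈ 16.884 mg/L.
One interval later, Cmin,ss = Cmax,ss·e^(−kτ) ≈ 16.884 × 0.0893 ≈ 1.508 mg/L.
Trough 1.5 mg/L vs MEC 2 mg/L: subtherapeutic.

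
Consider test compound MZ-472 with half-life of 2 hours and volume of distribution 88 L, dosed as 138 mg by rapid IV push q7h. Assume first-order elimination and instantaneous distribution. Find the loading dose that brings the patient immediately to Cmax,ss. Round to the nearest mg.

f = (1/2)^(7/2) ≈ 0.088388; accumulation ratio R = 1/(1−f) ≈ 1.09696.
Loading dose to hit Cmax,ss on first dose: D_load = D_maint·R ≈ 138 × 1.09696 ≈ 151.38 mg.

151 mg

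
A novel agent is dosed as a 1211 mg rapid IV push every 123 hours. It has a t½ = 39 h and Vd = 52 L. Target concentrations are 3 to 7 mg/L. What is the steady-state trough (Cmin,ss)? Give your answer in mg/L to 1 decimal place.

Over one 123-h interval, 123/39 ≈ 3.1538 half-lives elapse, leaving f ≈ 0.1124 of each dose.
Each bolus raises the concentration by D/Vd = 1211/52 ≈ 23.288 mg/L.
Steady-state trough Cmin,ss = C₀·f/(1−f) ≈ 23.288 × 0.1124/0.8876 ≈ 2.949 mg/L.
Trough 2.9 mg/L vs MEC 3 mg/L: subtherapeutic.

2.9 mg/L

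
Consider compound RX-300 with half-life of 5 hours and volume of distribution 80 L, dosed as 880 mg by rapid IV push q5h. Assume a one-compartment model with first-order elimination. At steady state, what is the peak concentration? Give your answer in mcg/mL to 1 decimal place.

22.0 mcg/mL

The dosing interval is 1 half-life, so f = 2^(−1) = 0.5.
At steady state, R = 1/(1 − 0.5) = 2/1.
Single-dose peak C₀ = D/Vd = 880/80 = 11 mcg/mL.
Steady-state peak Cmax,ss = C₀·R = 11 × 2/1 ≈ 22.000 mcg/mL.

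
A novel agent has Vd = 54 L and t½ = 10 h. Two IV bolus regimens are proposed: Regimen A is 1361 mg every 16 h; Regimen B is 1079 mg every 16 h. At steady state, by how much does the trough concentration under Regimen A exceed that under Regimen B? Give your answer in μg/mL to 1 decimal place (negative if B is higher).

Regimen A: f = (1/2)^(16/10) ≈ 0.3299; Cmin,ss = (1361/54)·f/(1−f) ≈ 12.408 μg/mL.
Regimen B: f = (1/2)^(16/10) ≈ 0.3299; Cmin,ss = (1079/54)·f/(1−f) ≈ 9.837 μg/mL.
Difference ≈ 12.408 − 9.837 ≈ 2.571 μg/mL.

2.6 μg/mL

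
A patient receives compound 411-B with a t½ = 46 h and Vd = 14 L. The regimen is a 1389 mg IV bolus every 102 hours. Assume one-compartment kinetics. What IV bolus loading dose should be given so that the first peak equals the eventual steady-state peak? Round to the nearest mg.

f = (1/2)^(102/46) ≈ 0.215030; accumulation ratio R = 1/(1−f) ≈ 1.27393.
Loading dose to hit Cmax,ss on first dose: D_load = D_maint·R ≈ 1389 × 1.27393 ≈ 1769.49 mg.

1769 mg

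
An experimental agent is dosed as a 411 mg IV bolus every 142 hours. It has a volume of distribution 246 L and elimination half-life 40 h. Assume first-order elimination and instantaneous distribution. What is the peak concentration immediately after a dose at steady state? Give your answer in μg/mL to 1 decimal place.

1.8 μg/mL

k = ln2/t½ = ln2/40 ≈ 0.017329 h⁻¹; fraction remaining f = e^(−kτ) = e^(−0.017329×142) ≈ 0.0854.
At steady state, accumulation factor R = 1/(1 − e^(−kτ)) ≈ 1.0934.
Single-dose peak C₀ = D/Vd = 411/246 ≈ 1.671 μg/mL.
Steady-state peak Cmax,ss = C₀·R ≈ 1.671 × 1.0934 ≈ 1.827 μg/mL.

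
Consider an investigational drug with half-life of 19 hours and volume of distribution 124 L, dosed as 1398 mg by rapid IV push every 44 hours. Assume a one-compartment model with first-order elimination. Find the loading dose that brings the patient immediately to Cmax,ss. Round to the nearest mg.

1749 mg

f = (1/2)^(44/19) ≈ 0.200853; accumulation ratio R = 1/(1−f) ≈ 1.25133.
Loading dose to hit Cmax,ss on first dose: D_load = D_maint·R ≈ 1398 × 1.25133 ≈ 1749.36 mg.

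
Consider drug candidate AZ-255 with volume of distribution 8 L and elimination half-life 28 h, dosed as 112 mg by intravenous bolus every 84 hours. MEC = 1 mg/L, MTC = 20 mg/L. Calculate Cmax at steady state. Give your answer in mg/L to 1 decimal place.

16.0 mg/L

The dosing interval is 3 half-lives, so f = 2^(−3) = 0.125.
At steady state, R = 1/(1 − 0.125) = 8/7.
Single-dose peak C₀ = D/Vd = 112/8 = 14 mg/L.
Steady-state peak Cmax,ss = C₀·R = 14 × 8/7 ≈ 16.000 mg/L.
Peak 16.0 mg/L vs MTC 20 mg/L: below toxic threshold.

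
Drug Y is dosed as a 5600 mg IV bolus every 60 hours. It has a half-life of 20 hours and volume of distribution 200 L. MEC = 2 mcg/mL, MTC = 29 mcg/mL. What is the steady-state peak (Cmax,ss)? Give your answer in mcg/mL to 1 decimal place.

τ = 60 h = 3 half-lives, so f = (1/2)^3 = 0.125.
Accumulation ratio R = 1/(1 − f) = 1/0.875 = 8/7.
Single-dose peak C₀ = D/Vd = 5600/200 = 28 mcg/mL.
Steady-state peak Cmax,ss = C₀·R = 28 × 8/7 ≈ 32.000 mcg/mL.
Peak 32.0 mcg/mL vs MTC 29 mcg/mL: exceeds toxic threshold.

32.0 mcg/mL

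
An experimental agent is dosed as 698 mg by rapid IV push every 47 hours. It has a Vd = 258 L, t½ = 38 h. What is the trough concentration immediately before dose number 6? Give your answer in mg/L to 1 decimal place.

2.0 mg/L

f = (1/2)^(τ/t½) = (1/2)^(47/38) ≈ 0.4243.
C₀ = D/Vd = 698/258 ≈ 2.705 mg/L.
Before the 6th dose, 5 doses have been given. Superposition: Cmin = C₀·(f + f² + … + f^5).
≈ 2.705 × (0.4243 + 0.1800 + 0.0764 + 0.0324 + 0.0138) ≈ 2.705 × 0.7269 ≈ 1.966 mg/L.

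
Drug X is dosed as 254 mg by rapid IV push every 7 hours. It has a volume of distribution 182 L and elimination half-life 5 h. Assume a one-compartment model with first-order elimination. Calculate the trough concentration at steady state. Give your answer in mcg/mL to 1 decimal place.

Over one 7-h interval, 7/5 ≈ 1.4 half-lives elapse, leaving f ≈ 0.3789 of each dose.
Accumulation ratio R = 1/(1 − f) ≈ 1/0.6211 ≈ 1.6100.
Each bolus raises the concentration by D/Vd = 254/182 ≈ 1.396 mcg/mL.
Cmax,ss = C₀/(1 − f) ≈ 1.396/0.6211 ≈ 2.248 mcg/mL.
Steady-state trough Cmin,ss = Cmax,ss·f ≈ 2.248 × 0.3789 ≈ 0.852 mcg/mL.

0.9 mcg/mL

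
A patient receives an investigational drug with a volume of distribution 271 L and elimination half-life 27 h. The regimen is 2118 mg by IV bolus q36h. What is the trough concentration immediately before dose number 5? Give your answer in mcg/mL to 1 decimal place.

5.0 mcg/mL

f = (1/2)^(τ/t½) = (1/2)^(36/27) ≈ 0.3969.
C₀ = D/Vd = 2118/271 ≈ 7.815 mcg/mL.
Before the 5th dose, 4 doses have been given. Superposition: Cmin = C₀·(f + f² + … + f^4).
≈ 7.815 × (0.3969 + 0.1575 + 0.0625 + 0.0248) ≈ 7.815 × 0.6417 ≈ 5.015 mcg/mL.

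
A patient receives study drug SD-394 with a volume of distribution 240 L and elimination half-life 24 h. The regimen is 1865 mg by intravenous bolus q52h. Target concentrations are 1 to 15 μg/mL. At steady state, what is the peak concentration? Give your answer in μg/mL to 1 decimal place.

k = ln2/t½ = ln2/24 ≈ 0.028881 h⁻¹; fraction remaining f = e^(−kτ) = e^(−0.028881×52) ≈ 0.2227.
Accumulation ratio R = 1/(1 − f) ≈ 1/0.7773 ≈ 1.2865.
Each bolus raises the concentration by D/Vd = 1865/240 ≈ 7.771 μg/mL.
Steady-state peak Cmax,ss = C₀·R ≈ 7.771 × 1.2865 ≈ 9.997 μg/mL.
Peak 10.0 μg/mL vs MTC 15 μg/mL: below toxic threshold.

10.0 μg/mL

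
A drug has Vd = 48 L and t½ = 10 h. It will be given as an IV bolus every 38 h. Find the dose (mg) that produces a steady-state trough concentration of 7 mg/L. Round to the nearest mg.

τ/t½ = 38/10 ≈ 3.8, so f = (1/2)^(38/10) ≈ 0.071794.
Cmin,ss = (D/Vd)·f/(1−f), so D = Cmin,ss·Vd·(1−f)/f.
D = 7 × 48 × (1−f)/f ≈ 7 × 48 × 12.92874 ≈ 4344.06 mg.

4344 mg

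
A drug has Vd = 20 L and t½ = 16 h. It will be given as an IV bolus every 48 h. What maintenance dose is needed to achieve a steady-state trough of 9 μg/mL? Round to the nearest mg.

τ/t½ = 48/16 ≈ 3, so f = (1/2)^(48/16) ≈ 0.125000.
Cmin,ss = (D/Vd)·f/(1−f), so D = Cmin,ss·Vd·(1−f)/f.
D = 9 × 20 × (1−f)/f ≈ 9 × 20 × 7.00000 ≈ 1260.00 mg.

1260 mg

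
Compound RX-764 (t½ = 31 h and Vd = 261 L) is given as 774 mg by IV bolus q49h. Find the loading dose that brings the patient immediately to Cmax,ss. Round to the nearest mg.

f = (1/2)^(49/31) ≈ 0.334332; accumulation ratio R = 1/(1−f) ≈ 1.50225.
Loading dose to hit Cmax,ss on first dose: D_load = D_maint·R ≈ 774 × 1.50225 ≈ 1162.74 mg.

1163 mg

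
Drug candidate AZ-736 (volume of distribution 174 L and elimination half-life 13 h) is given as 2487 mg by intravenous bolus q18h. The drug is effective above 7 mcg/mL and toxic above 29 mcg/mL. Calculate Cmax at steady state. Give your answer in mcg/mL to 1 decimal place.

23.2 mcg/mL

k = ln2/t½ = ln2/13 ≈ 0.053319 h⁻¹; fraction remaining f = e^(−kτ) = e^(−0.053319×18) ≈ 0.3830.
Accumulation ratio R = 1/(1 − f) ≈ 1/0.6170 ≈ 1.6207.
Each bolus raises the concentration by D/Vd = 2487/174 ≈ 14.293 mcg/mL.
Steady-state peak Cmax,ss = C₀·R ≈ 14.293 × 1.6207 ≈ 23.165 mcg/mL.
Peak 23.2 mcg/mL vs MTC 29 mcg/mL: below toxic threshold.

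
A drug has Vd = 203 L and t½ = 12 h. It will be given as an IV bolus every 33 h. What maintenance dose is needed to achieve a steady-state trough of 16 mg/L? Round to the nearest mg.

18602 mg

τ/t½ = 33/12 ≈ 2.75, so f = (1/2)^(33/12) ≈ 0.148651.
Cmin,ss = (D/Vd)·f/(1−f), so D = Cmin,ss·Vd·(1−f)/f.
D = 16 × 203 × (1−f)/f ≈ 16 × 203 × 5.72717 ≈ 18601.85 mg.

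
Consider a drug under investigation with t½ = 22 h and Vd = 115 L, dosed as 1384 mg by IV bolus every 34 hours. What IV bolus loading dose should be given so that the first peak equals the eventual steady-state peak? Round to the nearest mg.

2105 mg

f = (1/2)^(34/22) ≈ 0.342588; accumulation ratio R = 1/(1−f) ≈ 1.52112.
Loading dose to hit Cmax,ss on first dose: D_load = D_maint·R ≈ 1384 × 1.52112 ≈ 2105.23 mg.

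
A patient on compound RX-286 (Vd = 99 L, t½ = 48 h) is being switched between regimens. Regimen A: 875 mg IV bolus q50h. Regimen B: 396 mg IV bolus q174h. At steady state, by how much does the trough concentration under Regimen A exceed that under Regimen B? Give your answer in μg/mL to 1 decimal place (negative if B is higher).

Regimen A: f = (1/2)^(50/48) ≈ 0.4858; Cmin,ss = (875/99)·f/(1−f) ≈ 8.350 μg/mL.
Regimen B: f = (1/2)^(174/48) ≈ 0.0811; Cmin,ss = (396/99)·f/(1−f) ≈ 0.353 μg/mL.
Difference ≈ 8.350 − 0.353 ≈ 7.997 μg/mL.

8.0 μg/mL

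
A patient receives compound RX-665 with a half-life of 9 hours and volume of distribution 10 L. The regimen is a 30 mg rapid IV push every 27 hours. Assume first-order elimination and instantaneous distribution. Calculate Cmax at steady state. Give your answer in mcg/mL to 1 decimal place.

The dosing interval is 3 half-lives, so f = 2^(−3) = 0.125.
Accumulation ratio R = 1/(1 − f) = 1/0.875 = 8/7.
Single-dose peak C₀ = D/Vd = 30/10 = 3 mcg/mL.
Steady-state peak Cmax,ss = C₀·R = 3 × 8/7 ≈ 3.429 mcg/mL.

3.4 mcg/mL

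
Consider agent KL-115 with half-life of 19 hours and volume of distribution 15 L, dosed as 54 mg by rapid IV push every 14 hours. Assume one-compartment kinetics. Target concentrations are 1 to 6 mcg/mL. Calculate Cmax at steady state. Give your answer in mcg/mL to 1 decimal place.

9.0 mcg/mL

τ/t½ = 14/19 ≈ 0.73684, so fraction remaining f = (1/2)^(14/19) ≈ 0.6001.
At steady state, accumulation factor R = 1/(1 − e^(−kτ)) ≈ 2.5006.
Each bolus raises the concentration by D/Vd = 54/15 ≈ 3.600 mcg/mL.
Steady-state peak Cmax,ss = C₀·R ≈ 3.600 × 2.5006 ≈ 9.002 mcg/mL.
Peak 9.0 mcg/mL vs MTC 6 mcg/mL: exceeds toxic threshold.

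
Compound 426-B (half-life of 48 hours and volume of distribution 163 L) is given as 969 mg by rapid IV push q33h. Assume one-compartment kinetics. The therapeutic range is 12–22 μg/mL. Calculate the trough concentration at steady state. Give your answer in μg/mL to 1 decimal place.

9.7 μg/mL

Over one 33-h interval, 33/48 ≈ 0.6875 half-lives elapse, leaving f ≈ 0.6209 of each dose.
Accumulation ratio R = 1/(1 − f) ≈ 1/0.3791 ≈ 2.6378.
Single-dose peak C₀ = D/Vd = 969/163 ≈ 5.945 μg/mL.
Cmax,ss = C₀/(1 − f) ≈ 5.945/0.3791 ≈ 15.682 μg/mL.
Steady-state trough Cmin,ss = Cmax,ss·f ≈ 15.682 × 0.6209 ≈ 9.737 μg/mL.
Trough 9.7 μg/mL vs MEC 12 μg/mL: subtherapeutic.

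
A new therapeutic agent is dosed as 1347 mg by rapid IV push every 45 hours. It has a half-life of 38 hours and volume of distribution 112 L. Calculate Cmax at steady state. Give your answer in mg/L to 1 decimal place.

21.5 mg/L

Over one 45-h interval, 45/38 ≈ 1.1842 half-lives elapse, leaving f ≈ 0.4401 of each dose.
At steady state, accumulation factor R = 1/(1 − e^(−kτ)) ≈ 1.7860.
Each bolus raises the concentration by D/Vd = 1347/112 ≈ 12.027 mg/L.
Steady-state peak Cmax,ss = C₀·R ≈ 12.027 × 1.7860 ≈ 21.480 mg/L.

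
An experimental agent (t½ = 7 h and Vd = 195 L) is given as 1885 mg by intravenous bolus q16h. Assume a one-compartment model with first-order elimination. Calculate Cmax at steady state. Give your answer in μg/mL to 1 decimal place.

Over one 16-h interval, 16/7 ≈ 2.2857 half-lives elapse, leaving f ≈ 0.2051 of each dose.
Accumulation ratio R = 1/(1 − f) ≈ 1/0.7949 ≈ 1.2580.
Single-dose peak C₀ = D/Vd = 1885/195 ≈ 9.667 μg/mL.
Steady-state peak Cmax,ss = C₀·R ≈ 9.667 × 1.2580 ≈ 12.161 μg/mL.

12.2 μg/mL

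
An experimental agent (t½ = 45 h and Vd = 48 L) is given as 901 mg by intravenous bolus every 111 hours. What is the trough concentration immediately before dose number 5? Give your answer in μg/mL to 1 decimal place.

f = (1/2)^(τ/t½) = (1/2)^(111/45) ≈ 0.1809.
C₀ = D/Vd = 901/48 ≈ 18.771 μg/mL.
Before the 5th dose, 4 doses have been given. Superposition: Cmin = C₀·(f + f² + … + f^4).
≈ 18.771 × (0.1809 + 0.0327 + 0.0059 + 0.0011) ≈ 18.771 × 0.2206 ≈ 4.141 μg/mL.

4.1 μg/mL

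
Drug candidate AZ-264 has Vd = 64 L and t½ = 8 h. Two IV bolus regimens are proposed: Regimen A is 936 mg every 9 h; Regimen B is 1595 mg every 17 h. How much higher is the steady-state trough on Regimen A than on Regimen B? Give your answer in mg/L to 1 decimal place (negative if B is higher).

5.0 mg/L

Regimen A: f = (1/2)^(9/8) ≈ 0.4585; Cmin,ss = (936/64)·f/(1−f) ≈ 12.383 mg/L.
Regimen B: f = (1/2)^(17/8) ≈ 0.2293; Cmin,ss = (1595/64)·f/(1−f) ≈ 7.415 mg/L.
Difference ≈ 12.383 − 7.415 ≈ 4.968 mg/L.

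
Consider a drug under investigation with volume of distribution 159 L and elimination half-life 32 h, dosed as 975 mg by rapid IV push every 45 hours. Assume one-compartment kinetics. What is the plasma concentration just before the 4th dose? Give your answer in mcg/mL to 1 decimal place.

f = (1/2)^(τ/t½) = (1/2)^(45/32) ≈ 0.3773.
C₀ = D/Vd = 975/159 ≈ 6.132 mcg/mL.
Before the 4th dose, 3 doses have been given. Superposition: Cmin = C₀·(f + f² + … + f^3).
≈ 6.132 × (0.3773 + 0.1424 + 0.0537) ≈ 6.132 × 0.5734 ≈ 3.516 mcg/mL.

3.5 mcg/mL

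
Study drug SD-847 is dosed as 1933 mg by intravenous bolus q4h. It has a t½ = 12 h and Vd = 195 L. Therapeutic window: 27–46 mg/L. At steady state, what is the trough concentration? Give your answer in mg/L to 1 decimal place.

Over one 4-h interval, 4/12 ≈ 0.33333 half-lives elapse, leaving f ≈ 0.7937 of each dose.
At steady state, accumulation factor R = 1/(1 − e^(−kτ)) ≈ 4.8473.
Single-dose peak C₀ = D/Vd = 1933/195 ≈ 9.913 mg/L.
Steady-state peak Cmax,ss = C₀·R ≈ 9.913 × 4.8473 ≈ 48.051 mg/L.
One interval later, Cmin,ss = Cmax,ss·e^(−kτ) ≈ 48.051 × 0.7937 ≈ 38.138 mg/L.
Trough 38.1 mg/L vs MEC 27 mg/L: adequate.

38.1 mg/L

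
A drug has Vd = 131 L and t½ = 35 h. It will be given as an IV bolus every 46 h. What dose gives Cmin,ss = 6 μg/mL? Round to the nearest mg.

τ/t½ = 46/35 ≈ 1.3143, so f = (1/2)^(46/35) ≈ 0.402125.
Cmin,ss = (D/Vd)·f/(1−f), so D = Cmin,ss·Vd·(1−f)/f.
D = 6 × 131 × (1−f)/f ≈ 6 × 131 × 1.48679 ≈ 1168.62 mg.

1169 mg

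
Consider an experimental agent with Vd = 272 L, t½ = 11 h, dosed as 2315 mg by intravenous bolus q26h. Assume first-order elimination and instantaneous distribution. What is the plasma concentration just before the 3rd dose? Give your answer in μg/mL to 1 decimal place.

f = (1/2)^(τ/t½) = (1/2)^(26/11) ≈ 0.1943.
C₀ = D/Vd = 2315/272 ≈ 8.511 μg/mL.
Before the 3rd dose, 2 doses have been given. Superposition: Cmin = C₀·(f + f²).
≈ 8.511 × (0.1943 + 0.0378) ≈ 8.511 × 0.2321 ≈ 1.975 μg/mL.

2.0 μg/mL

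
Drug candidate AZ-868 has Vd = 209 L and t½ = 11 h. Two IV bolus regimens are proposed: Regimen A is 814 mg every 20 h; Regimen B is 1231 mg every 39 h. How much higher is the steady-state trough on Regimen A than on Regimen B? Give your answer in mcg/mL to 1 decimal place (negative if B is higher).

Regimen A: f = (1/2)^(20/11) ≈ 0.2836; Cmin,ss = (814/209)·f/(1−f) ≈ 1.542 mcg/mL.
Regimen B: f = (1/2)^(39/11) ≈ 0.0856; Cmin,ss = (1231/209)·f/(1−f) ≈ 0.551 mcg/mL.
Difference ≈ 1.542 − 0.551 ≈ 0.991 mcg/mL.

1.0 mcg/mL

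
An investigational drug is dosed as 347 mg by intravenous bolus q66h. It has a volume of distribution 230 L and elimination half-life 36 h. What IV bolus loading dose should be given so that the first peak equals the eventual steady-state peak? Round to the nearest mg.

f = (1/2)^(66/36) ≈ 0.280616; accumulation ratio R = 1/(1−f) ≈ 1.39008.
Loading dose to hit Cmax,ss on first dose: D_load = D_maint·R ≈ 347 × 1.39008 ≈ 482.36 mg.

482 mg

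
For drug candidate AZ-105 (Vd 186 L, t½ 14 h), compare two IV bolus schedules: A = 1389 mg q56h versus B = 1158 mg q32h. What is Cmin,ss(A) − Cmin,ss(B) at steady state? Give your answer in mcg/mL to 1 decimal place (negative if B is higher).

Regimen A: f = (1/2)^(56/14) ≈ 0.0625; Cmin,ss = (1389/186)·f/(1−f) ≈ 0.498 mcg/mL.
Regimen B: f = (1/2)^(32/14) ≈ 0.2051; Cmin,ss = (1158/186)·f/(1−f) ≈ 1.606 mcg/mL.
Difference ≈ 0.498 − 1.606 ≈ -1.108 mcg/mL.

-1.1 mcg/mL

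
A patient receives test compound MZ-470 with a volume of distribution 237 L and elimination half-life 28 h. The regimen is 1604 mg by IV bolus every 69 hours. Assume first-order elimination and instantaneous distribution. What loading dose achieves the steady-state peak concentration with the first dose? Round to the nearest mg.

1959 mg

f = (1/2)^(69/28) ≈ 0.181207; accumulation ratio R = 1/(1−f) ≈ 1.22131.
Loading dose to hit Cmax,ss on first dose: D_load = D_maint·R ≈ 1604 × 1.22131 ≈ 1958.98 mg.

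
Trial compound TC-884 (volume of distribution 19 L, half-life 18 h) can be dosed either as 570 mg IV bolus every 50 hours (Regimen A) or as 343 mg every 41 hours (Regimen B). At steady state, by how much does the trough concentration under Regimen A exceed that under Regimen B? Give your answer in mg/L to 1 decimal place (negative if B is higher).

0.4 mg/L

Regimen A: f = (1/2)^(50/18) ≈ 0.1458; Cmin,ss = (570/19)·f/(1−f) ≈ 5.121 mg/L.
Regimen B: f = (1/2)^(41/18) ≈ 0.2062; Cmin,ss = (343/19)·f/(1−f) ≈ 4.689 mg/L.
Difference ≈ 5.121 − 4.689 ≈ 0.432 mg/L.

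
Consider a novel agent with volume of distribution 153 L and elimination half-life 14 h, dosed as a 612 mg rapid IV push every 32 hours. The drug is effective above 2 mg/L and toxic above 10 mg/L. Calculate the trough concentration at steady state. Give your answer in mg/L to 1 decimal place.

1.0 mg/L

τ/t½ = 32/14 ≈ 2.2857, so fraction remaining f = (1/2)^(32/14) ≈ 0.2051.
At steady state, accumulation factor R = 1/(1 − e^(−kτ)) ≈ 1.2580.
Each bolus raises the concentration by D/Vd = 612/153 ≈ 4.000 mg/L.
Steady-state peak Cmax,ss = C₀·R ≈ 4.000 × 1.2580 ≈ 5.032 mg/L.
Steady-state trough Cmin,ss = Cmax,ss·f ≈ 5.032 × 0.2051 ≈ 1.032 mg/L.
Trough 1.0 mg/L vs MEC 2 mg/L: subtherapeutic.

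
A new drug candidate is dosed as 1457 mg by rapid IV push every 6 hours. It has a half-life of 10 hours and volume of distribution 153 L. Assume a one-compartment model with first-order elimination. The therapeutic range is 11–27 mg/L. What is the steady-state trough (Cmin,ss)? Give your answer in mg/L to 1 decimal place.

18.5 mg/L

k = ln2/t½ = ln2/10 ≈ 0.069315 h⁻¹; fraction remaining f = e^(−kτ) = e^(−0.069315×6) ≈ 0.6598.
Accumulation ratio R = 1/(1 − f) ≈ 1/0.3402 ≈ 2.9394.
Single-dose peak C₀ = D/Vd = 1457/153 ≈ 9.523 mg/L.
Cmax,ss = C₀/(1 − f) ≈ 9.523/0.3402 ≈ 27.992 mg/L.
Steady-state trough Cmin,ss = Cmax,ss·f ≈ 27.992 × 0.6598 ≈ 18.469 mg/L.
Trough 18.5 mg/L vs MEC 11 mg/L: adequate.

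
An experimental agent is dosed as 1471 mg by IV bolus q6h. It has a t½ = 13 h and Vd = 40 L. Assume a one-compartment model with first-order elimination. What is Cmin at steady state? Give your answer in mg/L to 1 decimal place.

τ/t½ = 6/13 ≈ 0.46154, so fraction remaining f = (1/2)^(6/13) ≈ 0.7262.
Single-dose peak C₀ = D/Vd = 1471/40 ≈ 36.775 mg/L.
Steady-state trough Cmin,ss = C₀·f/(1−f) ≈ 36.775 × 0.7262/0.2738 ≈ 97.538 mg/L.

97.5 mg/L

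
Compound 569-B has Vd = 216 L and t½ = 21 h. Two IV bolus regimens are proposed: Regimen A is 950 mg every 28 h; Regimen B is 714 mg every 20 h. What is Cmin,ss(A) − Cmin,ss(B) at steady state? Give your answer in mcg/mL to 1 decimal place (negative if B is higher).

-0.6 mcg/mL

Regimen A: f = (1/2)^(28/21) ≈ 0.3969; Cmin,ss = (950/216)·f/(1−f) ≈ 2.894 mcg/mL.
Regimen B: f = (1/2)^(20/21) ≈ 0.5168; Cmin,ss = (714/216)·f/(1−f) ≈ 3.535 mcg/mL.
Difference ≈ 2.894 − 3.535 ≈ -0.641 mcg/mL.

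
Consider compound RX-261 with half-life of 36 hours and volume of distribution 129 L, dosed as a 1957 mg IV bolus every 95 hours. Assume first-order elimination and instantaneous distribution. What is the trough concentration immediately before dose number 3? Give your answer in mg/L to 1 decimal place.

2.8 mg/L

f = (1/2)^(τ/t½) = (1/2)^(95/36) ≈ 0.1606.
C₀ = D/Vd = 1957/129 ≈ 15.171 mg/L.
Before the 3rd dose, 2 doses have been given. Superposition: Cmin = C₀·(f + f²).
≈ 15.171 × (0.1606 + 0.0258) ≈ 15.171 × 0.1864 ≈ 2.828 mg/L.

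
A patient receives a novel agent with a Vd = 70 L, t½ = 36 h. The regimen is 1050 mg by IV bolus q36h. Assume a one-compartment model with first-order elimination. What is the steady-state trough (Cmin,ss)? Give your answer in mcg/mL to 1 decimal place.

The dosing interval is 1 half-life, so f = 2^(−1) = 0.5.
Accumulation ratio R = 1/(1 − f) = 1/0.5 = 2/1.
Single-dose peak C₀ = D/Vd = 1050/70 = 15 mcg/mL.
Steady-state peak Cmax,ss = C₀·R = 15 × 2/1 ≈ 30.000 mcg/mL.
Steady-state trough Cmin,ss = Cmax,ss·f ≈ 30.000 × 0.5 ≈ 15.000 mcg/mL.

15.0 mcg/mL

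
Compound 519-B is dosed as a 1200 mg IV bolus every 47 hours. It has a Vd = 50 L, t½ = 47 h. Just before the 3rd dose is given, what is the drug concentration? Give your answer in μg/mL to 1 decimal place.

18.0 μg/mL

f = (1/2)^(τ/t½) = (1/2)^(47/47) ≈ 0.5000.
C₀ = D/Vd = 1200/50 ≈ 24.000 μg/mL.
Before the 3rd dose, 2 doses have been given. Superposition: Cmin = C₀·(f + f²).
≈ 24.000 × (0.5000 + 0.2500) ≈ 24.000 × 0.7500 ≈ 18.000 μg/mL.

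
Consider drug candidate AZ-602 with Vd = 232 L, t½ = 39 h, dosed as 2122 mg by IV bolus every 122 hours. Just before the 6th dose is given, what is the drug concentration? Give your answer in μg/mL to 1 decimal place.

f = (1/2)^(τ/t½) = (1/2)^(122/39) ≈ 0.1144.
C₀ = D/Vd = 2122/232 ≈ 9.147 μg/mL.
Before the 6th dose, 5 doses have been given. Superposition: Cmin = C₀·(f + f² + … + f^5).
≈ 9.147 × (0.1144 + 0.0131 + 0.0015 + 0.0002 + 0.0000) ≈ 9.147 × 0.1292 ≈ 1.182 μg/mL.

1.2 μg/mL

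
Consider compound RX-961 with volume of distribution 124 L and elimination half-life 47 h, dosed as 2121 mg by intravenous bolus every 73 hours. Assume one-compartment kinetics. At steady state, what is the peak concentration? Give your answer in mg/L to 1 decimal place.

k = ln2/t½ = ln2/47 ≈ 0.014748 h⁻¹; fraction remaining f = e^(−kτ) = e^(−0.014748×73) ≈ 0.3408.
Accumulation ratio R = 1/(1 − f) ≈ 1/0.6592 ≈ 1.5170.
Each bolus raises the concentration by D/Vd = 2121/124 ≈ 17.105 mg/L.
Steady-state peak Cmax,ss = C₀·R ≈ 17.105 × 1.5170 ≈ 25.948 mg/L.

25.9 mg/L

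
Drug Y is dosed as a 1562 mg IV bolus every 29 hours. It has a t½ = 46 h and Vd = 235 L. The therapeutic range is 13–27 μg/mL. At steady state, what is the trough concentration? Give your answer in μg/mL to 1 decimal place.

12.1 μg/mL

τ/t½ = 29/46 ≈ 0.63043, so fraction remaining f = (1/2)^(29/46) ≈ 0.6460.
Each bolus raises the concentration by D/Vd = 1562/235 ≈ 6.647 μg/mL.
Steady-state trough Cmin,ss = C₀·f/(1−f) ≈ 6.647 × 0.6460/0.3540 ≈ 12.130 μg/mL.
Trough 12.1 μg/mL vs MEC 13 μg/mL: subtherapeutic.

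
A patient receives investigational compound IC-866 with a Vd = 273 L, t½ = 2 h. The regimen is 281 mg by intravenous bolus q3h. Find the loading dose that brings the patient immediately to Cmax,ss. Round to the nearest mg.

f = (1/2)^(3/2) ≈ 0.353553; accumulation ratio R = 1/(1−f) ≈ 1.54692.
Loading dose to hit Cmax,ss on first dose: D_load = D_maint·R ≈ 281 × 1.54692 ≈ 434.68 mg.

435 mg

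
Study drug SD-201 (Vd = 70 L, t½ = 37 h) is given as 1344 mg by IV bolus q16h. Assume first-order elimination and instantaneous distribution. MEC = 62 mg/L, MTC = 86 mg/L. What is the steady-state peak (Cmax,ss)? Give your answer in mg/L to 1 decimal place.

74.1 mg/L

Over one 16-h interval, 16/37 ≈ 0.43243 half-lives elapse, leaving f ≈ 0.7410 of each dose.
Accumulation ratio R = 1/(1 − f) ≈ 1/0.2590 ≈ 3.8610.
Single-dose peak C₀ = D/Vd = 1344/70 ≈ 19.200 mg/L.
Cmax,ss = C₀/(1 − f) ≈ 19.200/0.2590 ≈ 74.131 mg/L.
Peak 74.1 mg/L vs MTC 86 mg/L: below toxic threshold.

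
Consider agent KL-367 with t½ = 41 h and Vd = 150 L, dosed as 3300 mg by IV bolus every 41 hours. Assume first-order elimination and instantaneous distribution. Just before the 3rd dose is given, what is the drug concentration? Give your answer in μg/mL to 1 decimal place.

16.5 μg/mL

f = (1/2)^(τ/t½) = (1/2)^(41/41) ≈ 0.5000.
C₀ = D/Vd = 3300/150 ≈ 22.000 μg/mL.
Before the 3rd dose, 2 doses have been given. Superposition: Cmin = C₀·(f + f²).
≈ 22.000 × (0.5000 + 0.2500) ≈ 22.000 × 0.7500 ≈ 16.500 μg/mL.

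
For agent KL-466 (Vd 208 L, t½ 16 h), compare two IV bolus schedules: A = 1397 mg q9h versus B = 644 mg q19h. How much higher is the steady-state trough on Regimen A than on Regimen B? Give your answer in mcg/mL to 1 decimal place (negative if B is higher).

Regimen A: f = (1/2)^(9/16) ≈ 0.6771; Cmin,ss = (1397/208)·f/(1−f) ≈ 14.084 mcg/mL.
Regimen B: f = (1/2)^(19/16) ≈ 0.4391; Cmin,ss = (644/208)·f/(1−f) ≈ 2.424 mcg/mL.
Difference ≈ 14.084 − 2.424 ≈ 11.660 mcg/mL.

11.7 mcg/mL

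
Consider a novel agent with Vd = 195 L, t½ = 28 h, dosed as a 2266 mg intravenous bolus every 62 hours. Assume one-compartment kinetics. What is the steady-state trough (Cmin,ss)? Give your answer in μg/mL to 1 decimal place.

3.2 μg/mL

τ/t½ = 62/28 ≈ 2.2143, so fraction remaining f = (1/2)^(62/28) ≈ 0.2155.
Each bolus raises the concentration by D/Vd = 2266/195 ≈ 11.621 μg/mL.
Steady-state trough Cmin,ss = C₀·f/(1−f) ≈ 11.621 × 0.2155/0.7845 ≈ 3.192 μg/mL.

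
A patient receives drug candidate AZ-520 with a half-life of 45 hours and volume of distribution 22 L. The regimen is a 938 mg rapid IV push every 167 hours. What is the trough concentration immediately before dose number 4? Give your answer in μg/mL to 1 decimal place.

3.5 μg/mL

f = (1/2)^(τ/t½) = (1/2)^(167/45) ≈ 0.0764.
C₀ = D/Vd = 938/22 ≈ 42.636 μg/mL.
Before the 4th dose, 3 doses have been given. Superposition: Cmin = C₀·(f + f² + … + f^3).
≈ 42.636 × (0.0764 + 0.0058 + 0.0004) ≈ 42.636 × 0.0826 ≈ 3.522 μg/mL.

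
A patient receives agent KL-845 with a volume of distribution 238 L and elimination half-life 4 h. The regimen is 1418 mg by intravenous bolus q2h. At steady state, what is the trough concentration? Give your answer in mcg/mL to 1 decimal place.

k = ln2/t½ = ln2/4 ≈ 0.173287 h⁻¹; fraction remaining f = e^(−kτ) = e^(−0.173287×2) ≈ 0.7071.
Each bolus raises the concentration by D/Vd = 1418/238 ≈ 5.958 mcg/mL.
Steady-state trough Cmin,ss = C₀·f/(1−f) ≈ 5.958 × 0.7071/0.2929 ≈ 14.383 mcg/mL.

14.4 mcg/mL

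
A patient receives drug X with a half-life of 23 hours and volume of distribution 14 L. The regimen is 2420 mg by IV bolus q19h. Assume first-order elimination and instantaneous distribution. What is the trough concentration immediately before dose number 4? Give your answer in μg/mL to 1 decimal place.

183.5 μg/mL

f = (1/2)^(τ/t½) = (1/2)^(19/23) ≈ 0.5641.
C₀ = D/Vd = 2420/14 ≈ 172.857 μg/mL.
Before the 4th dose, 3 doses have been given. Superposition: Cmin = C₀·(f + f² + … + f^3).
≈ 172.857 × (0.5641 + 0.3182 + 0.1795) ≈ 172.857 × 1.0618 ≈ 183.540 μg/mL.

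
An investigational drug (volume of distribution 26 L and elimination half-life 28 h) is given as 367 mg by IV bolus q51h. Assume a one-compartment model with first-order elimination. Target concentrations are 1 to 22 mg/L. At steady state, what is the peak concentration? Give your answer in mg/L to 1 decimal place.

19.7 mg/L

Over one 51-h interval, 51/28 ≈ 1.8214 half-lives elapse, leaving f ≈ 0.2829 of each dose.
Accumulation ratio R = 1/(1 − f) ≈ 1/0.7171 ≈ 1.3945.
Single-dose peak C₀ = D/Vd = 367/26 ≈ 14.115 mg/L.
Steady-state peak Cmax,ss = C₀·R ≈ 14.115 × 1.3945 ≈ 19.683 mg/L.
Peak 19.7 mg/L vs MTC 22 mg/L: below toxic threshold.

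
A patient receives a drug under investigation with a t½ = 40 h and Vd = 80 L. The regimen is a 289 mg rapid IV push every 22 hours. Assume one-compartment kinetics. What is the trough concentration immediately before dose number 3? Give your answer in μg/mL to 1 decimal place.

4.2 μg/mL

f = (1/2)^(τ/t½) = (1/2)^(22/40) ≈ 0.6830.
C₀ = D/Vd = 289/80 ≈ 3.612 μg/mL.
Before the 3rd dose, 2 doses have been given. Superposition: Cmin = C₀·(f + f²).
≈ 3.612 × (0.6830 + 0.4665) ≈ 3.612 × 1.1495 ≈ 4.152 μg/mL.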